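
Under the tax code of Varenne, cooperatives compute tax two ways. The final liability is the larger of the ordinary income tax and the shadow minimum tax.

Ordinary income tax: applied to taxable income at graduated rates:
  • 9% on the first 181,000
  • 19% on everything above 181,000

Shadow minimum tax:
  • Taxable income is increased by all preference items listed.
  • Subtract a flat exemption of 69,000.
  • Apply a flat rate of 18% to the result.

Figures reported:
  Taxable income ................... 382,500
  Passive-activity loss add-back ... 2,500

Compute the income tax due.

Shadow minimum tax:
  Adjusted income: 382,500 + 2,500 = 385,000
  Less exemption 69,000 → base 316,000
  316,000 × 18% = 56,880

Ordinary income tax:
  181,000 × 9% = 16,290
  201,500 × 19% = 38,285
  → 54,575

56,880 > 54,575, so the shadow minimum tax is the binding amount.

56,880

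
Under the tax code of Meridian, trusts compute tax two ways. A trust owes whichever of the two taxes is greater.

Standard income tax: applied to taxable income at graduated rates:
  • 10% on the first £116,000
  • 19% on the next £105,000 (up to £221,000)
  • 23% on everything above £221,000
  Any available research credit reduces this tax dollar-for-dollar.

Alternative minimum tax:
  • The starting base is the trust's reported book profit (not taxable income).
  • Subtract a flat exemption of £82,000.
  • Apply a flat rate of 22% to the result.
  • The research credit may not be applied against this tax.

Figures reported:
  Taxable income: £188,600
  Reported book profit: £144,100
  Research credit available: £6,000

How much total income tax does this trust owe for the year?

Standard income tax:
  £116,000 × 10% = £11,600
  £72,600 × 19% = £13,794
  → £25,394
  Less research credit £6,000 → £19,394

Alternative minimum tax:
  Base (reported book profit): £144,100
  Less exemption £82,000 → base £62,100
  £62,100 × 22% = £13,662

£19,394 > £13,662, so the standard income tax governs.

£19,394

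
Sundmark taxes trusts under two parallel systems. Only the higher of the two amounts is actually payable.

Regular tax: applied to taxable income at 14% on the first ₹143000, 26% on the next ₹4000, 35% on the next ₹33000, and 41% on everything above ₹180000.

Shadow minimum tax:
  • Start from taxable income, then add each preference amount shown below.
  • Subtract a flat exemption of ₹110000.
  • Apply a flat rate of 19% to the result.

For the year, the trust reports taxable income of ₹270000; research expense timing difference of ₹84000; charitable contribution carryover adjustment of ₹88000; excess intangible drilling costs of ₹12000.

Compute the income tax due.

Shadow minimum tax:
  Adjusted income: ₹270000 + ₹84000 + ₹88000 + ₹12000 = ₹454000
  Less exemption ₹110000 → base ₹344000
  ₹344000 × 19% = ₹65360

Regular tax:
  ₹143000 × 14% = ₹20020
  ₹4000 × 26% = ₹1040
  ₹33000 × 35% = ₹11550
  ₹90000 × 41% = ₹36900
  → ₹69510

₹69510 > ₹65360, so the regular tax governs.

₹69510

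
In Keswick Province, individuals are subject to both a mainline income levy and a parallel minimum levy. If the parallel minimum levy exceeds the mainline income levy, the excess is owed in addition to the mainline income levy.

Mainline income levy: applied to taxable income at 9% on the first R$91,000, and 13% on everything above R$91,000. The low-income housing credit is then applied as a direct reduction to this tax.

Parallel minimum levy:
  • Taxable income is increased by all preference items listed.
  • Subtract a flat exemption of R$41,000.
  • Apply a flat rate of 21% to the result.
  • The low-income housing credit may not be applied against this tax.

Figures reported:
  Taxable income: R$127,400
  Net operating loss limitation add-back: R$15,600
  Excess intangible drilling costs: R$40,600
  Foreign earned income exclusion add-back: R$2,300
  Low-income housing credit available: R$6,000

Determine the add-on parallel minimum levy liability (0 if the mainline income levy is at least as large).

R$23,507

Parallel minimum levy:
  Adjusted income: R$127,400 + R$15,600 + R$40,600 + R$2,300 = R$185,900
  Less exemption R$41,000 → base R$144,900
  R$144,900 × 21% = R$30,429

Mainline income levy:
  R$91,000 × 9% = R$8,190
  R$36,400 × 13% = R$4,732
  → R$12,922
  Less low-income housing credit R$6,000 → R$6,922

Excess of parallel minimum levy over mainline income levy: R$30,429 − R$6,922 = R$23,507.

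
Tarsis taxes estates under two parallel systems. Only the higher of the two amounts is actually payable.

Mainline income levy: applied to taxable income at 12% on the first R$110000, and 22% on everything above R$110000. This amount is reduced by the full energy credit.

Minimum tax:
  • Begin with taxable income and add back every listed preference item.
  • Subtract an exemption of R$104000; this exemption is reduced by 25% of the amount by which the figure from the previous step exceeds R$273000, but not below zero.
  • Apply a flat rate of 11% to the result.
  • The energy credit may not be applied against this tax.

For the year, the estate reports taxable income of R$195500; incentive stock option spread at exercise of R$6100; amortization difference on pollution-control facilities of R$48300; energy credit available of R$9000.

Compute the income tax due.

Mainline income levy:
  R$110000 × 12% = R$13200
  R$85500 × 22% = R$18810
  → R$32010
  Less energy credit R$9000 → R$23010

Minimum tax:
  Adjusted income: R$195500 + R$6100 + R$48300 = R$249900
  Exemption: R$249900 ≤ R$273000, so full R$104000 applies
  Base: R$249900 − R$104000 = R$145900
  R$145900 × 11% = R$16049

R$23010 > R$16049, so the mainline income levy governs.

R$23010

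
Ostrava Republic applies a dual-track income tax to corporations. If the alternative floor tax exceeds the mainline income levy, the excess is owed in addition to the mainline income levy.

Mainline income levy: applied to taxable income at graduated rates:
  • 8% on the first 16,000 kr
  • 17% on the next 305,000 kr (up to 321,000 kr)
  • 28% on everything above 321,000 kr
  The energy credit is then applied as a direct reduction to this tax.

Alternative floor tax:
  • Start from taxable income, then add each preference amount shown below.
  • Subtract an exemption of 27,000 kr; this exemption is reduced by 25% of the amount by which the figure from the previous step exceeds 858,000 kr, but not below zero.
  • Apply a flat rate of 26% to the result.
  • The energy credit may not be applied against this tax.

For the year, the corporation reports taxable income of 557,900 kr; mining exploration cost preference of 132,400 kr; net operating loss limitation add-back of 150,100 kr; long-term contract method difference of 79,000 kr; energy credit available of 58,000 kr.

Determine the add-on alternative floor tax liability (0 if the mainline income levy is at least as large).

Alternative floor tax:
  Adjusted income: 557,900 kr + 132,400 kr + 150,100 kr + 79,000 kr = 919,400 kr
  Exemption: 27,000 kr − 25% × (919,400 kr − 858,000 kr) = 27,000 kr − 15,350 kr = 11,650 kr
  Base: 919,400 kr − 11,650 kr = 907,750 kr
  907,750 kr × 26% = 236,015 kr

Mainline income levy:
  16,000 kr × 8% = 1,280 kr
  305,000 kr × 17% = 51,850 kr
  236,900 kr × 28% = 66,332 kr
  → 119,462 kr
  Less energy credit 58,000 kr → 61,462 kr

Excess of alternative floor tax over mainline income levy: 236,015 kr − 61,462 kr = 174,553 kr.

174,553 kr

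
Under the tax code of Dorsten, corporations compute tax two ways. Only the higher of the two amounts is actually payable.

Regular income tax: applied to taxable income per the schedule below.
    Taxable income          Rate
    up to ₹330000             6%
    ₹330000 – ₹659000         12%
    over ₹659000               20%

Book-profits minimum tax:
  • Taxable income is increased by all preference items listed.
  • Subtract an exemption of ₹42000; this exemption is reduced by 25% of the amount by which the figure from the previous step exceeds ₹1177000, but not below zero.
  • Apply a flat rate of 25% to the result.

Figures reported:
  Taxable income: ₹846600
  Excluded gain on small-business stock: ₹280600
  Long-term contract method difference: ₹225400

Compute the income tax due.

₹338150

Regular income tax:
  ₹330000 × 6% = ₹19800
  ₹329000 × 12% = ₹39480
  ₹187600 × 20% = ₹37520
  → ₹96800

Book-profits minimum tax:
  Adjusted income: ₹846600 + ₹280600 + ₹225400 = ₹1352600
  Exemption: 25% × (₹1352600 − ₹1177000) = ₹43900 ≥ ₹42000, so the exemption is fully phased out
  Base: ₹1352600 − ₹0 = ₹1352600
  ₹1352600 × 25% = ₹338150

₹338150 > ₹96800, so the book-profits minimum tax is the binding amount.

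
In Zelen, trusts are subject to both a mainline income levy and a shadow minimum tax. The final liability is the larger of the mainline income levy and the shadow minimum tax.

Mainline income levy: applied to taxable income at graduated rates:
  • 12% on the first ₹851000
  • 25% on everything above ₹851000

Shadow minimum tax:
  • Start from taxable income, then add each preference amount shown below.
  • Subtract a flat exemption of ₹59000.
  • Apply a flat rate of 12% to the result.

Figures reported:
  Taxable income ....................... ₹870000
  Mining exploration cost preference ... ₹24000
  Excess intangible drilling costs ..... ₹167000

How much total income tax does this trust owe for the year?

₹120240

Mainline income levy:
  ₹851000 × 12% = ₹102120
  ₹19000 × 25% = ₹4750
  → ₹106870

Shadow minimum tax:
  Adjusted income: ₹870000 + ₹24000 + ₹167000 = ₹1061000
  Less exemption ₹59000 → base ₹1002000
  ₹1002000 × 12% = ₹120240

₹120240 > ₹106870, so the shadow minimum tax is the binding amount.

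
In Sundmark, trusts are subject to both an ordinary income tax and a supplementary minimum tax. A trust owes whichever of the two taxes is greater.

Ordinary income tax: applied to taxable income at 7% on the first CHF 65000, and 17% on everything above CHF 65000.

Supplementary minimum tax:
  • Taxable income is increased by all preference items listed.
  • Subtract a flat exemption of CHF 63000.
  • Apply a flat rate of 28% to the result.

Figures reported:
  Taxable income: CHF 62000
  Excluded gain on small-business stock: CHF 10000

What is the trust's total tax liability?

CHF 4340

Supplementary minimum tax:
  Adjusted income: CHF 62000 + CHF 10000 = CHF 72000
  Less exemption CHF 63000 → base CHF 9000
  CHF 9000 × 28% = CHF 2520

Ordinary income tax:
  CHF 62000 × 7% = CHF 4340

CHF 4340 > CHF 2520, so the ordinary income tax governs.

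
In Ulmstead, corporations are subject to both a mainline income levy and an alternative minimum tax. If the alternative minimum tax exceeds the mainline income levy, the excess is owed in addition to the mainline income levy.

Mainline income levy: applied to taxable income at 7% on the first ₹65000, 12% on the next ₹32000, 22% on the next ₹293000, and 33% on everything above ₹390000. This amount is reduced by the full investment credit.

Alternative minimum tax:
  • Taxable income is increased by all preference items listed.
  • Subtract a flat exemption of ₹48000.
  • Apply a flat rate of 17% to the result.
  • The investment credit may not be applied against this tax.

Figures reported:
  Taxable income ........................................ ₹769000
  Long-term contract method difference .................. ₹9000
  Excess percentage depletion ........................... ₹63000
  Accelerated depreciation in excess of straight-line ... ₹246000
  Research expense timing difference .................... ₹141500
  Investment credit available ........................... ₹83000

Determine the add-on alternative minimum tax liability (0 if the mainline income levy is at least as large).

Mainline income levy:
  ₹65000 × 7% = ₹4550
  ₹32000 × 12% = ₹3840
  ₹293000 × 22% = ₹64460
  ₹379000 × 33% = ₹125070
  → ₹197920
  Less investment credit ₹83000 → ₹114920

Alternative minimum tax:
  Adjusted income: ₹769000 + ₹9000 + ₹63000 + ₹246000 + ₹141500 = ₹1228500
  Less exemption ₹48000 → base ₹1180500
  ₹1180500 × 17% = ₹200685

Excess of alternative minimum tax over mainline income levy: ₹200685 − ₹114920 = ₹85765.

₹85765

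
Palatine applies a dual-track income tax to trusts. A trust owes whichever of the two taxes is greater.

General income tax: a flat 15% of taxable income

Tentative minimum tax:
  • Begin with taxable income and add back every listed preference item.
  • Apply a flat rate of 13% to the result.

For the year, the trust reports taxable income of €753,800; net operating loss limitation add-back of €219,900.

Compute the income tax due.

€126,581

General income tax:
  €753,800 × 15% = €113,070

Tentative minimum tax:
  Adjusted income: €753,800 + €219,900 = €973,700
  €973,700 × 13% = €126,581

€126,581 > €113,070, so the tentative minimum tax is the binding amount.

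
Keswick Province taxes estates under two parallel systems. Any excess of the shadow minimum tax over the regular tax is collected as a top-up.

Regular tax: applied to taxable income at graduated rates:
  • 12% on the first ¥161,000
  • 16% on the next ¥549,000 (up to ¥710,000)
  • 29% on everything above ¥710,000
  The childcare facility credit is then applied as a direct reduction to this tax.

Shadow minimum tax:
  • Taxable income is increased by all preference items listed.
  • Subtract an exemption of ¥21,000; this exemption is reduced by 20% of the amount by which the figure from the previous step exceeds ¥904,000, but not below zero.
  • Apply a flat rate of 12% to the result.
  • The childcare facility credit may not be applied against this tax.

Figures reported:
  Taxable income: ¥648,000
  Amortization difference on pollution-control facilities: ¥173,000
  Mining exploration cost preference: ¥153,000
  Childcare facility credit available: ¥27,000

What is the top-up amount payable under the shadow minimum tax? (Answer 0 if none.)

¥45,800

Regular tax:
  ¥161,000 × 12% = ¥19,320
  ¥487,000 × 16% = ¥77,920
  → ¥97,240
  Less childcare facility credit ¥27,000 → ¥70,240

Shadow minimum tax:
  Adjusted income: ¥648,000 + ¥173,000 + ¥153,000 = ¥974,000
  Exemption: ¥21,000 − 20% × (¥974,000 − ¥904,000) = ¥21,000 − ¥14,000 = ¥7,000
  Base: ¥974,000 − ¥7,000 = ¥967,000
  ¥967,000 × 12% = ¥116,040

Excess of shadow minimum tax over regular tax: ¥116,040 − ¥70,240 = ¥45,800.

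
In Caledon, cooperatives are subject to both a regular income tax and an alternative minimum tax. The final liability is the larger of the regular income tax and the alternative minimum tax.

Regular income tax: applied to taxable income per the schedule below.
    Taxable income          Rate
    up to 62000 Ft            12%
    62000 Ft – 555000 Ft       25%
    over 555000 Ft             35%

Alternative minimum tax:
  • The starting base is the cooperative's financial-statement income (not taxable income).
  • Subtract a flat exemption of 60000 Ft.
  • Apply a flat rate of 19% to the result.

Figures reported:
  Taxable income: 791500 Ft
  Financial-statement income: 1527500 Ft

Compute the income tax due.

278825 Ft

Regular income tax:
  62000 Ft × 12% = 7440 Ft
  493000 Ft × 25% = 123250 Ft
  236500 Ft × 35% = 82775 Ft
  → 213465 Ft

Alternative minimum tax:
  Base (financial-statement income): 1527500 Ft
  Less exemption 60000 Ft → base 1467500 Ft
  1467500 Ft × 19% = 278825 Ft

278825 Ft > 213465 Ft, so the alternative minimum tax is the binding amount.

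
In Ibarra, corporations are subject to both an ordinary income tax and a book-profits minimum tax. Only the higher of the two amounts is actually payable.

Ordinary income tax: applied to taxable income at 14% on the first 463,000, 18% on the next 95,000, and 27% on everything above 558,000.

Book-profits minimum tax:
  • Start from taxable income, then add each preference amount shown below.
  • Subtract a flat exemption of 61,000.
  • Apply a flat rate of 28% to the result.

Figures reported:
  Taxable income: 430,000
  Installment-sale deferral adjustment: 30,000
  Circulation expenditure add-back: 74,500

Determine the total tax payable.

Book-profits minimum tax:
  Adjusted income: 430,000 + 30,000 + 74,500 = 534,500
  Less exemption 61,000 → base 473,500
  473,500 × 28% = 132,580

Ordinary income tax:
  430,000 × 14% = 60,200

132,580 > 60,200, so the book-profits minimum tax is the binding amount.

132,580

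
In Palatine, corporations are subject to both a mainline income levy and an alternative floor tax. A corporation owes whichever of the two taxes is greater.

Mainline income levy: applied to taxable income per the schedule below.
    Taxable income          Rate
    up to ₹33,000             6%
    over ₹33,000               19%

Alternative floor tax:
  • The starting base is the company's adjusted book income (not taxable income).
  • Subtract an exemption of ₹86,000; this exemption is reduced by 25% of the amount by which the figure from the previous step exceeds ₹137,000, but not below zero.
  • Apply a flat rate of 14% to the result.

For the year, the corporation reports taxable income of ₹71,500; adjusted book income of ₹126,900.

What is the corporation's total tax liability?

Mainline income levy:
  ₹33,000 × 6% = ₹1,980
  ₹38,500 × 19% = ₹7,315
  → ₹9,295

Alternative floor tax:
  Base (adjusted book income): ₹126,900
  Exemption: ₹126,900 ≤ ₹137,000, so full ₹86,000 applies
  Base: ₹126,900 − ₹86,000 = ₹40,900
  ₹40,900 × 14% = ₹5,726

₹9,295 > ₹5,726, so the mainline income levy governs.

₹9,295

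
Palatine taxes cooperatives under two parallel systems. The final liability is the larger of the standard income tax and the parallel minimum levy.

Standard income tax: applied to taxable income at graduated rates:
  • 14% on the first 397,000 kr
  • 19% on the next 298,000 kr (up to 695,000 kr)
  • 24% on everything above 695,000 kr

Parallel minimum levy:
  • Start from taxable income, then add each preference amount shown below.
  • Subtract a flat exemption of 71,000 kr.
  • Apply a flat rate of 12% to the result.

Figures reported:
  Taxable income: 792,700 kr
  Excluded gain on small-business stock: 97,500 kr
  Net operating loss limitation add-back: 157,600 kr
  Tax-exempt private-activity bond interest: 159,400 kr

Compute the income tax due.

136,344 kr

Standard income tax:
  397,000 kr × 14% = 55,580 kr
  298,000 kr × 19% = 56,620 kr
  97,700 kr × 24% = 23,448 kr
  → 135,648 kr

Parallel minimum levy:
  Adjusted income: 792,700 kr + 97,500 kr + 157,600 kr + 159,400 kr = 1,207,200 kr
  Less exemption 71,000 kr → base 1,136,200 kr
  1,136,200 kr × 12% = 136,344 kr

136,344 kr > 135,648 kr, so the parallel minimum levy is the binding amount.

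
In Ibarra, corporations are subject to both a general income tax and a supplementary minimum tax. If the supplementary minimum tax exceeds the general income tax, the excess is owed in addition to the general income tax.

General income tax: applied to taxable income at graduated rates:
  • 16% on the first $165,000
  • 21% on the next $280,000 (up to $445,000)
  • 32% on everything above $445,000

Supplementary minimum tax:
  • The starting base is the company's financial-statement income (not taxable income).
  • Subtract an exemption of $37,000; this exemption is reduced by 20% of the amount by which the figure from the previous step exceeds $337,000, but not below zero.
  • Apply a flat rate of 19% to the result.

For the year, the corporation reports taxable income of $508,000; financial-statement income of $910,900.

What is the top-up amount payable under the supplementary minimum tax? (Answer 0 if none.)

Supplementary minimum tax:
  Base (financial-statement income): $910,900
  Exemption: 20% × ($910,900 − $337,000) = $114,780 ≥ $37,000, so the exemption is fully phased out
  Base: $910,900 − $0 = $910,900
  $910,900 × 19% = $173,071

General income tax:
  $165,000 × 16% = $26,400
  $280,000 × 21% = $58,800
  $63,000 × 32% = $20,160
  → $105,360

Excess of supplementary minimum tax over general income tax: $173,071 − $105,360 = $67,711.

$67,711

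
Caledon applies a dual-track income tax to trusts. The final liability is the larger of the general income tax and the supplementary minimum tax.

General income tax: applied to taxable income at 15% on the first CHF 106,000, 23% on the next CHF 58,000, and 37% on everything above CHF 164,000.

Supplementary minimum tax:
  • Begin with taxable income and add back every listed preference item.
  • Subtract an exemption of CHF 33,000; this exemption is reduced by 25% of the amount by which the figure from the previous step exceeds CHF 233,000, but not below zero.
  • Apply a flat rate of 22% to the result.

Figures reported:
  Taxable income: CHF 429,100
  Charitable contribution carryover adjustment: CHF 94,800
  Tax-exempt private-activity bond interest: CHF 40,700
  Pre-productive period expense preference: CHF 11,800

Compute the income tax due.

General income tax:
  CHF 106,000 × 15% = CHF 15,900
  CHF 58,000 × 23% = CHF 13,340
  CHF 265,100 × 37% = CHF 98,087
  → CHF 127,327

Supplementary minimum tax:
  Adjusted income: CHF 429,100 + CHF 94,800 + CHF 40,700 + CHF 11,800 = CHF 576,400
  Exemption: 25% × (CHF 576,400 − CHF 233,000) = CHF 85,850 ≥ CHF 33,000, so the exemption is fully phased out
  Base: CHF 576,400 − CHF 0 = CHF 576,400
  CHF 576,400 × 22% = CHF 126,808

CHF 127,327 > CHF 126,808, so the general income tax governs.

CHF 127,327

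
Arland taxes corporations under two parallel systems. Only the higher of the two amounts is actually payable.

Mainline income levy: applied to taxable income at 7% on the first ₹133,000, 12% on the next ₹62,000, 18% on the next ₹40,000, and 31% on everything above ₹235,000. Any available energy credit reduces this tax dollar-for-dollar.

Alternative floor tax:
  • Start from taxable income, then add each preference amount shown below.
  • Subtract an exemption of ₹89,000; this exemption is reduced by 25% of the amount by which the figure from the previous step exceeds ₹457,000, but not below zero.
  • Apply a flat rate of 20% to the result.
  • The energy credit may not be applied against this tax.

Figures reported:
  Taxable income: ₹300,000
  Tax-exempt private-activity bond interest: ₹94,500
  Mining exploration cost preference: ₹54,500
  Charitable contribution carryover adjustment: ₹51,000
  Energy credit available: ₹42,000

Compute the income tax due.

Mainline income levy:
  ₹133,000 × 7% = ₹9,310
  ₹62,000 × 12% = ₹7,440
  ₹40,000 × 18% = ₹7,200
  ₹65,000 × 31% = ₹20,150
  → ₹44,100
  Less energy credit ₹42,000 → ₹2,100

Alternative floor tax:
  Adjusted income: ₹300,000 + ₹94,500 + ₹54,500 + ₹51,000 = ₹500,000
  Exemption: ₹89,000 − 25% × (₹500,000 − ₹457,000) = ₹89,000 − ₹10,750 = ₹78,250
  Base: ₹500,000 − ₹78,250 = ₹421,750
  ₹421,750 × 20% = ₹84,350

₹84,350 > ₹2,100, so the alternative floor tax is the binding amount.

₹84,350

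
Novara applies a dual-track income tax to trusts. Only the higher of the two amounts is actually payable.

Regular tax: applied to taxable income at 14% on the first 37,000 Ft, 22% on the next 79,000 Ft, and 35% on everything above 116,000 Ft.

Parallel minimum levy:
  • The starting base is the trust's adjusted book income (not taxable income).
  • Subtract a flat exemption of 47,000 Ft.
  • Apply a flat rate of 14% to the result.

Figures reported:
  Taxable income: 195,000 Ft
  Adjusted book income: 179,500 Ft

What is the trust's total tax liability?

50,210 Ft

Regular tax:
  37,000 Ft × 14% = 5,180 Ft
  79,000 Ft × 22% = 17,380 Ft
  79,000 Ft × 35% = 27,650 Ft
  → 50,210 Ft

Parallel minimum levy:
  Base (adjusted book income): 179,500 Ft
  Less exemption 47,000 Ft → base 132,500 Ft
  132,500 Ft × 14% = 18,550 Ft

50,210 Ft > 18,550 Ft, so the regular tax governs.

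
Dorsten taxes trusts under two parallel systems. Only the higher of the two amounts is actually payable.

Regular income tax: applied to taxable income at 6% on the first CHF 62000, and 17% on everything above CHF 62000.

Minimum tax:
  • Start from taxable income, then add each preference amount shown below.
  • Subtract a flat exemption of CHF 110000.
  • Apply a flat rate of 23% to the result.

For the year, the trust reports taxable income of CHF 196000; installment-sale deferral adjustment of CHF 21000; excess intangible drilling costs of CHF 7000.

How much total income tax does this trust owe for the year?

CHF 26500

Minimum tax:
  Adjusted income: CHF 196000 + CHF 21000 + CHF 7000 = CHF 224000
  Less exemption CHF 110000 → base CHF 114000
  CHF 114000 × 23% = CHF 26220

Regular income tax:
  CHF 62000 × 6% = CHF 3720
  CHF 134000 × 17% = CHF 22780
  → CHF 26500

CHF 26500 > CHF 26220, so the regular income tax governs.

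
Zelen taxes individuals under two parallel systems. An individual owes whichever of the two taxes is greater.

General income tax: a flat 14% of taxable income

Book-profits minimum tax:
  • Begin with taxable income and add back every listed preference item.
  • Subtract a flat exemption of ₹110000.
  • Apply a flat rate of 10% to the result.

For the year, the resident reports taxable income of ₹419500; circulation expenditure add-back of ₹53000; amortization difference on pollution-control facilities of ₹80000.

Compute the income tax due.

General income tax:
  ₹419500 × 14% = ₹58730

Book-profits minimum tax:
  Adjusted income: ₹419500 + ₹53000 + ₹80000 = ₹552500
  Less exemption ₹110000 → base ₹442500
  ₹442500 × 10% = ₹44250

₹58730 > ₹44250, so the general income tax governs.

₹58730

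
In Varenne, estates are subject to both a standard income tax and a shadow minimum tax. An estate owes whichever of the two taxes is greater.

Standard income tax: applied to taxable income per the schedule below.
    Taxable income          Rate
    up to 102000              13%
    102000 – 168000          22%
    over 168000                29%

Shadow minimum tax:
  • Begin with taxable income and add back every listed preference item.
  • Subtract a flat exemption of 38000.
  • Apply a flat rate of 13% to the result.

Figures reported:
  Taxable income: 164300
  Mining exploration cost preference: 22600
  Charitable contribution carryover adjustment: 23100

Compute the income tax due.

26966

Standard income tax:
  102000 × 13% = 13260
  62300 × 22% = 13706
  → 26966

Shadow minimum tax:
  Adjusted income: 164300 + 22600 + 23100 = 210000
  Less exemption 38000 → base 172000
  172000 × 13% = 22360

26966 > 22360, so the standard income tax governs.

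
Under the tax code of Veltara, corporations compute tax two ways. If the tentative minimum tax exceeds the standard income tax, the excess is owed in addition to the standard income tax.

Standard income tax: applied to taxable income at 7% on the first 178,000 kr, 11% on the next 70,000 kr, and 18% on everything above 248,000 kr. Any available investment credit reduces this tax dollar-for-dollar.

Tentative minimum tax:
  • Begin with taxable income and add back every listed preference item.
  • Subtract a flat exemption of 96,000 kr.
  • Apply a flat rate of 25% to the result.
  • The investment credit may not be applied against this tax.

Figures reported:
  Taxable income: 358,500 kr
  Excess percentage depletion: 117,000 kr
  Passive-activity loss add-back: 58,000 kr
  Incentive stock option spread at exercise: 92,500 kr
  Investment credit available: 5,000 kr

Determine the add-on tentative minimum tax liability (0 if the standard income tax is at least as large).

97,450 kr

Tentative minimum tax:
  Adjusted income: 358,500 kr + 117,000 kr + 58,000 kr + 92,500 kr = 626,000 kr
  Less exemption 96,000 kr → base 530,000 kr
  530,000 kr × 25% = 132,500 kr

Standard income tax:
  178,000 kr × 7% = 12,460 kr
  70,000 kr × 11% = 7,700 kr
  110,500 kr × 18% = 19,890 kr
  → 40,050 kr
  Less investment credit 5,000 kr → 35,050 kr

Excess of tentative minimum tax over standard income tax: 132,500 kr − 35,050 kr = 97,450 kr.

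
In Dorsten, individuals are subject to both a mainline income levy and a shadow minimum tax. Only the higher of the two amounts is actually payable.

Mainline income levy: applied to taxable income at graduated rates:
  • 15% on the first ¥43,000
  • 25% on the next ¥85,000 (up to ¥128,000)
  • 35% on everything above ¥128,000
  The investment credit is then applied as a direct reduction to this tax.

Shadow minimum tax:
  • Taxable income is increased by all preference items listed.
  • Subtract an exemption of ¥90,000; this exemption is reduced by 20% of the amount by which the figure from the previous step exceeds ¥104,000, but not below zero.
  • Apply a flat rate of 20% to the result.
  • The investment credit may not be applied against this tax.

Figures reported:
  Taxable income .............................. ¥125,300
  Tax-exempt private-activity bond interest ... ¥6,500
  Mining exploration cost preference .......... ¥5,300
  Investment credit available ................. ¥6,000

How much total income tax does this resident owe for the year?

¥21,025

Shadow minimum tax:
  Adjusted income: ¥125,300 + ¥6,500 + ¥5,300 = ¥137,100
  Exemption: ¥90,000 − 20% × (¥137,100 − ¥104,000) = ¥90,000 − ¥6,620 = ¥83,380
  Base: ¥137,100 − ¥83,380 = ¥53,720
  ¥53,720 × 20% = ¥10,744

Mainline income levy:
  ¥43,000 × 15% = ¥6,450
  ¥82,300 × 25% = ¥20,575
  → ¥27,025
  Less investment credit ¥6,000 → ¥21,025

¥21,025 > ¥10,744, so the mainline income levy governs.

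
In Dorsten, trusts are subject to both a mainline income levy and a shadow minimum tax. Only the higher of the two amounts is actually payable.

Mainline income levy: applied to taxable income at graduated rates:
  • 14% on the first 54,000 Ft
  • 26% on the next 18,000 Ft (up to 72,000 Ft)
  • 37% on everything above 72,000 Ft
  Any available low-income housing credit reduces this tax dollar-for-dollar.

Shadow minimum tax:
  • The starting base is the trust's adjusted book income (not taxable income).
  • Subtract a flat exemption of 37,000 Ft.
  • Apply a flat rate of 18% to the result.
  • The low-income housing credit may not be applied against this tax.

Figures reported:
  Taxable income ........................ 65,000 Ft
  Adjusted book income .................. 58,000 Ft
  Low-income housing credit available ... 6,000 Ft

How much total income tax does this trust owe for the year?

Mainline income levy:
  54,000 Ft × 14% = 7,560 Ft
  11,000 Ft × 26% = 2,860 Ft
  → 10,420 Ft
  Less low-income housing credit 6,000 Ft → 4,420 Ft

Shadow minimum tax:
  Base (adjusted book income): 58,000 Ft
  Less exemption 37,000 Ft → base 21,000 Ft
  21,000 Ft × 18% = 3,780 Ft

4,420 Ft > 3,780 Ft, so the mainline income levy governs.

4,420 Ft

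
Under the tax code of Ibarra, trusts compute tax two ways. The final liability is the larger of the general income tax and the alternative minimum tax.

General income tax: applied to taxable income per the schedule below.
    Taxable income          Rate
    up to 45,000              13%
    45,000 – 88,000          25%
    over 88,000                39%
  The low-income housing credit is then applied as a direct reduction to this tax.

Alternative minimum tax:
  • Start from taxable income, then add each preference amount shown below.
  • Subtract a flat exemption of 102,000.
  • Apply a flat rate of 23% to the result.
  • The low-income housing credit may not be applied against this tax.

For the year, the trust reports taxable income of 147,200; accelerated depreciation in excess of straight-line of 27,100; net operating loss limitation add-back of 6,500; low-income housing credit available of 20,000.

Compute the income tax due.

19,688

General income tax:
  45,000 × 13% = 5,850
  43,000 × 25% = 10,750
  59,200 × 39% = 23,088
  → 39,688
  Less low-income housing credit 20,000 → 19,688

Alternative minimum tax:
  Adjusted income: 147,200 + 27,100 + 6,500 = 180,800
  Less exemption 102,000 → base 78,800
  78,800 × 23% = 18,124

19,688 > 18,124, so the general income tax governs.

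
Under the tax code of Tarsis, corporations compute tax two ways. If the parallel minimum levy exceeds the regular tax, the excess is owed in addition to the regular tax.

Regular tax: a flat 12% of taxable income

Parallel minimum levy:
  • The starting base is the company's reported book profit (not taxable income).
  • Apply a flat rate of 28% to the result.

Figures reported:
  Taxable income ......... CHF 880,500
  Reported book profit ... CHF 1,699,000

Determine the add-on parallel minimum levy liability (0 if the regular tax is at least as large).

CHF 370,060

Regular tax:
  CHF 880,500 × 12% = CHF 105,660

Parallel minimum levy:
  Base (reported book profit): CHF 1,699,000
  CHF 1,699,000 × 28% = CHF 475,720

Excess of parallel minimum levy over regular tax: CHF 475,720 − CHF 105,660 = CHF 370,060.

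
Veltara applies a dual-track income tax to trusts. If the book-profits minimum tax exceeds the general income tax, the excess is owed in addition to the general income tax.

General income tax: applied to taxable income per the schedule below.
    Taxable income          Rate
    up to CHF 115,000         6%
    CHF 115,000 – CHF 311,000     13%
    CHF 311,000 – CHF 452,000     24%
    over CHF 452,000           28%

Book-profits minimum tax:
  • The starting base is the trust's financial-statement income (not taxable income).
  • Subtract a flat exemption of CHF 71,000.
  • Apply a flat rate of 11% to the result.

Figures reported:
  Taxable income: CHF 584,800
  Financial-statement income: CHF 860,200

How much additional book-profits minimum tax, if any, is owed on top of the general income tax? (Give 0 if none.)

CHF 0

General income tax:
  CHF 115,000 × 6% = CHF 6,900
  CHF 196,000 × 13% = CHF 25,480
  CHF 141,000 × 24% = CHF 33,840
  CHF 132,800 × 28% = CHF 37,184
  → CHF 103,404

Book-profits minimum tax:
  Base (financial-statement income): CHF 860,200
  Less exemption CHF 71,000 → base CHF 789,200
  CHF 789,200 × 11% = CHF 86,812

CHF 86,812 ≤ CHF 103,404, so no add-on is due.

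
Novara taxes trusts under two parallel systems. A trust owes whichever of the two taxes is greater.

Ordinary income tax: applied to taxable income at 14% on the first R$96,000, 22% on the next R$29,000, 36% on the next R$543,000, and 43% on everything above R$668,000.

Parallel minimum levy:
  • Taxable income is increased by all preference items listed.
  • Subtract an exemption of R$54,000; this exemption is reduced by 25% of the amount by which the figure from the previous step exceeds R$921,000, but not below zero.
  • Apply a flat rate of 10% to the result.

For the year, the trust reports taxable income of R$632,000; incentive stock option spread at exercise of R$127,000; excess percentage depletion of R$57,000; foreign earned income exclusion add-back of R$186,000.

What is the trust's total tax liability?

R$202,340

Ordinary income tax:
  R$96,000 × 14% = R$13,440
  R$29,000 × 22% = R$6,380
  R$507,000 × 36% = R$182,520
  → R$202,340

Parallel minimum levy:
  Adjusted income: R$632,000 + R$127,000 + R$57,000 + R$186,000 = R$1,002,000
  Exemption: R$54,000 − 25% × (R$1,002,000 − R$921,000) = R$54,000 − R$20,250 = R$33,750
  Base: R$1,002,000 − R$33,750 = R$968,250
  R$968,250 × 10% = R$96,825

R$202,340 > R$96,825, so the ordinary income tax governs.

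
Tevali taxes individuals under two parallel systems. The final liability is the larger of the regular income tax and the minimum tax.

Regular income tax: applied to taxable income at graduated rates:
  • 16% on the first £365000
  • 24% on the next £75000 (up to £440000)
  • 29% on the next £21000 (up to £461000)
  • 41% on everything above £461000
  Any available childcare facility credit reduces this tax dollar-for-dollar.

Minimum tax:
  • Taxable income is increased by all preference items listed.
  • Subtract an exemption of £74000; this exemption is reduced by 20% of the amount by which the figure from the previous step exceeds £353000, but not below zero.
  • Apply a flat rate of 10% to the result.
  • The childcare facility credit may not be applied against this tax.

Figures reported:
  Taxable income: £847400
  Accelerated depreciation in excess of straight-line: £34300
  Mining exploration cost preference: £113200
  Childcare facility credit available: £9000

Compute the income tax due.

Minimum tax:
  Adjusted income: £847400 + £34300 + £113200 = £994900
  Exemption: 20% × (£994900 − £353000) = £128380 ≥ £74000, so the exemption is fully phased out
  Base: £994900 − £0 = £994900
  £994900 × 10% = £99490

Regular income tax:
  £365000 × 16% = £58400
  £75000 × 24% = £18000
  £21000 × 29% = £6090
  £386400 × 41% = £158424
  → £240914
  Less childcare facility credit £9000 → £231914

£231914 > £99490, so the regular income tax governs.

£231914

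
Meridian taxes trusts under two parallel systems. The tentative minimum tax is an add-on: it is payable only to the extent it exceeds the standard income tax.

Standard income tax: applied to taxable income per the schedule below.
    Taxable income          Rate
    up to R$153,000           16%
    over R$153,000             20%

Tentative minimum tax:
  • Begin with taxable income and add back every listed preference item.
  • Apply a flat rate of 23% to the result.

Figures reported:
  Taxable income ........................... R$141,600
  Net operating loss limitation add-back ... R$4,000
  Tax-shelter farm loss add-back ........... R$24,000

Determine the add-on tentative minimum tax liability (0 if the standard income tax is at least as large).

R$16,352

Standard income tax:
  R$141,600 × 16% = R$22,656

Tentative minimum tax:
  Adjusted income: R$141,600 + R$4,000 + R$24,000 = R$169,600
  R$169,600 × 23% = R$39,008

Excess of tentative minimum tax over standard income tax: R$39,008 − R$22,656 = R$16,352.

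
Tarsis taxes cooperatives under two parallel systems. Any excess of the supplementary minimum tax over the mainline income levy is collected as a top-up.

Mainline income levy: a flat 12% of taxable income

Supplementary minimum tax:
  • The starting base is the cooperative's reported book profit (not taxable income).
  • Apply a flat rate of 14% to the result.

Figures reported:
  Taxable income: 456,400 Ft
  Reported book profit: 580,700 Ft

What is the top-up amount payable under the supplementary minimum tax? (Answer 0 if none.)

Mainline income levy:
  456,400 Ft × 12% = 54,768 Ft

Supplementary minimum tax:
  Base (reported book profit): 580,700 Ft
  580,700 Ft × 14% = 81,298 Ft

Excess of supplementary minimum tax over mainline income levy: 81,298 Ft − 54,768 Ft = 26,530 Ft.

26,530 Ft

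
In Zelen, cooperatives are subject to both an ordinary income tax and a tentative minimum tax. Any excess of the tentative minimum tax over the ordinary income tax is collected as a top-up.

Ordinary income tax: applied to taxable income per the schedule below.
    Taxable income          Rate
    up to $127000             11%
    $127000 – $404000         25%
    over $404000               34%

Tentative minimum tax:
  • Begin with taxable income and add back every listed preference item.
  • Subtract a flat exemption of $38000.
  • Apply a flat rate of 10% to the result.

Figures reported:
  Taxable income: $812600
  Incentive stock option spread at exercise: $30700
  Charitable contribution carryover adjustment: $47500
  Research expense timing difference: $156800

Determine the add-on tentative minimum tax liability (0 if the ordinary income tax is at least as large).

$0

Tentative minimum tax:
  Adjusted income: $812600 + $30700 + $47500 + $156800 = $1047600
  Less exemption $38000 → base $1009600
  $1009600 × 10% = $100960

Ordinary income tax:
  $127000 × 11% = $13970
  $277000 × 25% = $69250
  $408600 × 34% = $138924
  → $222144

$100960 ≤ $222144, so no add-on is due.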